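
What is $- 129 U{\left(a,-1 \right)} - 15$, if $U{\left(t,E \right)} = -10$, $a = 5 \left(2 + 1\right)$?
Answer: $1275$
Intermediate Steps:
$a = 15$ ($a = 5 \cdot 3 = 15$)
$- 129 U{\left(a,-1 \right)} - 15 = \left(-129\right) \left(-10\right) - 15 = 1290 - 15 = 1275$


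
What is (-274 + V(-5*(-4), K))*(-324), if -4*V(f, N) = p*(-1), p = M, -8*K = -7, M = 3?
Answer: 88533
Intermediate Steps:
K = 7/8 (K = -⅛*(-7) = 7/8 ≈ 0.87500)
p = 3
V(f, N) = ¾ (V(f, N) = -3*(-1)/4 = -¼*(-3) = ¾)
(-274 + V(-5*(-4), K))*(-324) = (-274 + ¾)*(-324) = -1093/4*(-324) = 88533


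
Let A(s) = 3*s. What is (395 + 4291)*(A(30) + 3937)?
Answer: 18870522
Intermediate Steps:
(395 + 4291)*(A(30) + 3937) = (395 + 4291)*(3*30 + 3937) = 4686*(90 + 3937) = 4686*4027 = 18870522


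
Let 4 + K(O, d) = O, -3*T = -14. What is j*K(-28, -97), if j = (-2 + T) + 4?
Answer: -640/3 ≈ -213.33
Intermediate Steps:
T = 14/3 (T = -⅓*(-14) = 14/3 ≈ 4.6667)
j = 20/3 (j = (-2 + 14/3) + 4 = 8/3 + 4 = 20/3 ≈ 6.6667)
K(O, d) = -4 + O
j*K(-28, -97) = 20*(-4 - 28)/3 = (20/3)*(-32) = -640/3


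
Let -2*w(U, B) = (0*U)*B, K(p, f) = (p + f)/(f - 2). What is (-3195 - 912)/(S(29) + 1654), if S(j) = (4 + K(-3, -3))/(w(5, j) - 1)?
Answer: -6845/2748 ≈ -2.4909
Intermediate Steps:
K(p, f) = (f + p)/(-2 + f)
w(U, B) = 0 (w(U, B) = -0*U*B/2 = -0*B = -½*0 = 0)
S(j) = -26/5 (S(j) = (4 + (-3 - 3)/(-2 - 3))/(0 - 1) = (4 - 6/(-5))/(-1) = (4 - ⅕*(-6))*(-1) = (4 + 6/5)*(-1) = (26/5)*(-1) = -26/5)
(-3195 - 912)/(S(29) + 1654) = (-3195 - 912)/(-26/5 + 1654) = -4107/8244/5 = -4107*5/8244 = -6845/2748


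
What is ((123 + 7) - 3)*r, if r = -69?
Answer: -8763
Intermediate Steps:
((123 + 7) - 3)*r = ((123 + 7) - 3)*(-69) = (130 - 3)*(-69) = 127*(-69) = -8763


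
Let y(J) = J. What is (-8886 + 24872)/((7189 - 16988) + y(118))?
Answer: -15986/9681 ≈ -1.6513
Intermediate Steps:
(-8886 + 24872)/((7189 - 16988) + y(118)) = (-8886 + 24872)/((7189 - 16988) + 118) = 15986/(-9799 + 118) = 15986/(-9681) = 15986*(-1/9681) = -15986/9681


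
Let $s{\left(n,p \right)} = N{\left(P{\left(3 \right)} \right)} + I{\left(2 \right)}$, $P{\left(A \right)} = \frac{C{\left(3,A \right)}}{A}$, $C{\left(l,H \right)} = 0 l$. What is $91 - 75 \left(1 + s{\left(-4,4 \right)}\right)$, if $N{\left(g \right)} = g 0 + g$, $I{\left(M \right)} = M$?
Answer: $-134$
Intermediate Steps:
$C{\left(l,H \right)} = 0$
$P{\left(A \right)} = 0$ ($P{\left(A \right)} = \frac{0}{A} = 0$)
$N{\left(g \right)} = g$ ($N{\left(g \right)} = 0 + g = g$)
$s{\left(n,p \right)} = 2$ ($s{\left(n,p \right)} = 0 + 2 = 2$)
$91 - 75 \left(1 + s{\left(-4,4 \right)}\right) = 91 - 75 \left(1 + 2\right) = 91 - 225 = -134$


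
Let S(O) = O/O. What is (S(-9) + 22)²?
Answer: 529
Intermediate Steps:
S(O) = 1
(S(-9) + 22)² = (1 + 22)² = 23² = 529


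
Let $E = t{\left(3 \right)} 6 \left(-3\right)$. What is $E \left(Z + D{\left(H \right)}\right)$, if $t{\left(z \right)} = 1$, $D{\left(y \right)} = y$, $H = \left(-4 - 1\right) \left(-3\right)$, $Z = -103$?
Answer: $1584$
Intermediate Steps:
$H = 15$ ($H = \left(-5\right) \left(-3\right) = 15$)
$E = -18$ ($E = 1 \cdot 6 \left(-3\right) = 6 \left(-3\right) = -18$)
$E \left(Z + D{\left(H \right)}\right) = - 18 \left(-103 + 15\right) = \left(-18\right) \left(-88\right) = 1584$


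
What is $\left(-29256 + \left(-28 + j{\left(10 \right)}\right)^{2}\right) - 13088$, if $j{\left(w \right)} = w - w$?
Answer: $-41560$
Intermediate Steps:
$j{\left(w \right)} = 0$
$\left(-29256 + \left(-28 + j{\left(10 \right)}\right)^{2}\right) - 13088 = \left(-29256 + \left(-28 + 0\right)^{2}\right) - 13088 = \left(-29256 + \left(-28\right)^{2}\right) - 13088 = \left(-29256 + 784\right) - 13088 = -28472 - 13088 = -41560$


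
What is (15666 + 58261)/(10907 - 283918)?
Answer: -73927/273011 ≈ -0.27078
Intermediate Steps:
(15666 + 58261)/(10907 - 283918) = 73927/(-273011) = 73927*(-1/273011) = -73927/273011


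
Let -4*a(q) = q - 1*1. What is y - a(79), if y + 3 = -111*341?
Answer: -75669/2 ≈ -37835.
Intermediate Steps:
y = -37854 (y = -3 - 111*341 = -3 - 37851 = -37854)
a(q) = ¼ - q/4 (a(q) = -(q - 1*1)/4 = -(q - 1)/4 = -(-1 + q)/4 = ¼ - q/4)
y - a(79) = -37854 - (¼ - ¼*79) = -37854 - (¼ - 79/4) = -37854 - 1*(-39/2) = -37854 + 39/2 = -75669/2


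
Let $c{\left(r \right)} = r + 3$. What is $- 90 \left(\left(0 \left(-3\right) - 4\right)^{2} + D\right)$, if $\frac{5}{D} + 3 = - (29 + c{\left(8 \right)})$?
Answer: $- \frac{61470}{43} \approx -1429.5$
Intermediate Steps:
$c{\left(r \right)} = 3 + r$
$D = - \frac{5}{43}$ ($D = \frac{5}{-3 - \left(29 + \left(3 + 8\right)\right)} = \frac{5}{-3 - \left(29 + 11\right)} = \frac{5}{-3 - 40} = \frac{5}{-43} = 5 \left(- \frac{1}{43}\right) = - \frac{5}{43} \approx -0.11628$)
$- 90 \left(\left(0 \left(-3\right) - 4\right)^{2} + D\right) = - 90 \left(\left(0 \left(-3\right) - 4\right)^{2} - \frac{5}{43}\right) = - 90 \left(\left(0 - 4\right)^{2} - \frac{5}{43}\right) = - 90 \left(\left(-4\right)^{2} - \frac{5}{43}\right) = - 90 \left(16 - \frac{5}{43}\right) = \left(-90\right) \frac{683}{43} = - \frac{61470}{43}$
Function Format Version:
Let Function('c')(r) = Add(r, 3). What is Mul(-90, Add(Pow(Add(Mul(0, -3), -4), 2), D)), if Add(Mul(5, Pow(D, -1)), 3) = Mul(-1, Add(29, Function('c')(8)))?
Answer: Rational(-61470, 43) ≈ -1429.5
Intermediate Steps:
Function('c')(r) = Add(3, r)
D = Rational(-5, 43) (D = Mul(5, Pow(Add(-3, Mul(-1, Add(29, Add(3, 8)))), -1)) = Mul(5, Pow(Add(-3, Mul(-1, Add(29, 11))), -1)) = Mul(5, Pow(Add(-3, Mul(-1, 40)), -1)) = Mul(5, Pow(Add(-3, -40), -1)) = Mul(5, Pow(-43, -1)) = Mul(5, Rational(-1, 43)) = Rational(-5, 43) ≈ -0.11628)
Mul(-90, Add(Pow(Add(Mul(0, -3), -4), 2), D)) = Mul(-90, Add(Pow(Add(Mul(0, -3), -4), 2), Rational(-5, 43))) = Mul(-90, Add(Pow(Add(0, -4), 2), Rational(-5, 43))) = Mul(-90, Add(Pow(-4, 2), Rational(-5, 43))) = Mul(-90, Add(16, Rational(-5, 43))) = Mul(-90, Rational(683, 43)) = Rational(-61470, 43)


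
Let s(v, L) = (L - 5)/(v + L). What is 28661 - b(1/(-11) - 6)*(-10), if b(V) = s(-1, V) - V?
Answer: 12328409/429 ≈ 28738.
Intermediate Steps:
s(v, L) = (-5 + L)/(L + v)
b(V) = -V + (-5 + V)/(-1 + V) (b(V) = (-5 + V)/(V - 1) - V = (-5 + V)/(-1 + V) - V = -V + (-5 + V)/(-1 + V))
28661 - b(1/(-11) - 6)*(-10) = 28661 - (-5 + (1/(-11) - 6) - (1/(-11) - 6)*(-1 + (1/(-11) - 6)))/(-1 + (1/(-11) - 6))*(-10) = 28661 - (-5 + (-1/11 - 6) - (-1/11 - 6)*(-1 + (-1/11 - 6)))/(-1 + (-1/11 - 6))*(-10) = 28661 - (-5 - 67/11 - 1*(-67/11)*(-1 - 67/11))/(-1 - 67/11)*(-10) = 28661 - (-5 - 67/11 - 1*(-67/11)*(-78/11))/(-78/11)*(-10) = 28661 - (-11*(-5 - 67/11 - 5226/121)/78)*(-10) = 28661 - (-11/78*(-6568/121))*(-10) = 28661 - 3284*(-10)/429 = 28661 - 1*(-32840/429) = 28661 + 32840/429 = 12328409/429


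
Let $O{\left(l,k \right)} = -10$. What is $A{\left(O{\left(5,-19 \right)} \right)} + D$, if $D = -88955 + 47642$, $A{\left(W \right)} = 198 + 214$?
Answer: $-40901$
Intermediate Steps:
$A{\left(W \right)} = 412$
$D = -41313$
$A{\left(O{\left(5,-19 \right)} \right)} + D = 412 - 41313 = -40901$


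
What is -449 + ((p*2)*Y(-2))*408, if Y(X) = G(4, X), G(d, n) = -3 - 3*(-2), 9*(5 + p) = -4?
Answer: -13777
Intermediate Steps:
p = -49/9 (p = -5 + (1/9)*(-4) = -5 - 4/9 = -49/9 ≈ -5.4444)
G(d, n) = 3 (G(d, n) = -3 + 6 = 3)
Y(X) = 3
-449 + ((p*2)*Y(-2))*408 = -449 + (-49/9*2*3)*408 = -449 - 98/9*3*408 = -449 - 98/3*408 = -449 - 13328 = -13777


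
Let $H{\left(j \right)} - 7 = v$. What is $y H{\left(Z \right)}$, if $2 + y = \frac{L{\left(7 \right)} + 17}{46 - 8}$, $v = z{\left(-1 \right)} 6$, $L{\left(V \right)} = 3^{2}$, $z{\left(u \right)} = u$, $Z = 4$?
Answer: $- \frac{25}{19} \approx -1.3158$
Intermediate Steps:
$L{\left(V \right)} = 9$
$v = -6$ ($v = \left(-1\right) 6 = -6$)
$y = - \frac{25}{19}$ ($y = -2 + \frac{9 + 17}{46 - 8} = -2 + \frac{26}{38} = -2 + 26 \cdot \frac{1}{38} = -2 + \frac{13}{19} = - \frac{25}{19} \approx -1.3158$)
$H{\left(j \right)} = 1$ ($H{\left(j \right)} = 7 - 6 = 1$)
$y H{\left(Z \right)} = \left(- \frac{25}{19}\right) 1 = - \frac{25}{19}$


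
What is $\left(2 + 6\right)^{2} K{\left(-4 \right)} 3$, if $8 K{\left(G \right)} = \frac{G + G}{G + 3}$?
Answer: $192$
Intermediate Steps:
$K{\left(G \right)} = \frac{G}{4 \left(3 + G\right)}$ ($K{\left(G \right)} = \frac{\left(G + G\right) \frac{1}{G + 3}}{8} = \frac{2 G \frac{1}{3 + G}}{8} = \frac{G}{4 \left(3 + G\right)}$)
$\left(2 + 6\right)^{2} K{\left(-4 \right)} 3 = \left(2 + 6\right)^{2} \cdot \frac{1}{4} \left(-4\right) \frac{1}{3 - 4} \cdot 3 = 8^{2} \cdot \frac{1}{4} \left(-4\right) \frac{1}{-1} \cdot 3 = 64 \cdot \frac{1}{4} \left(-4\right) \left(-1\right) 3 = 64 \cdot 1 \cdot 3 = 64 \cdot 3 = 192$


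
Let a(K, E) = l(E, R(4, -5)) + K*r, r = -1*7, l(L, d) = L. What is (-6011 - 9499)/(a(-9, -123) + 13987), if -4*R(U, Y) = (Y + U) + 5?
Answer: -15510/13927 ≈ -1.1137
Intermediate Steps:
R(U, Y) = -5/4 - U/4 - Y/4 (R(U, Y) = -((Y + U) + 5)/4 = -((U + Y) + 5)/4 = -(5 + U + Y)/4 = -5/4 - U/4 - Y/4)
r = -7
a(K, E) = E - 7*K (a(K, E) = E + K*(-7) = E - 7*K)
(-6011 - 9499)/(a(-9, -123) + 13987) = (-6011 - 9499)/((-123 - 7*(-9)) + 13987) = -15510/((-123 + 63) + 13987) = -15510/(-60 + 13987) = -15510/13927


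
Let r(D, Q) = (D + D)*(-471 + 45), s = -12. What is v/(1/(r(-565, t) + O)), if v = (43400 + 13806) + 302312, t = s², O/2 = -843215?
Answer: -433237165900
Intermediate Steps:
O = -1686430 (O = 2*(-843215) = -1686430)
t = 144 (t = (-12)² = 144)
v = 359518 (v = 57206 + 302312 = 359518)
r(D, Q) = -852*D (r(D, Q) = (2*D)*(-426) = -852*D)
v/(1/(r(-565, t) + O)) = 359518/(1/(-852*(-565) - 1686430)) = 359518/(1/(481380 - 1686430)) = 359518/(1/(-1205050)) = 359518/(-1/1205050) = 359518*(-1205050) = -433237165900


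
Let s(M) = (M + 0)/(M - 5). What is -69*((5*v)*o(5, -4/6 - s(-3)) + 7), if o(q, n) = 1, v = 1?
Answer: -828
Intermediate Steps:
s(M) = M/(-5 + M)
-69*((5*v)*o(5, -4/6 - s(-3)) + 7) = -69*((5*1)*1 + 7) = -69*(5*1 + 7) = -69*(5 + 7) = -69*12 = -828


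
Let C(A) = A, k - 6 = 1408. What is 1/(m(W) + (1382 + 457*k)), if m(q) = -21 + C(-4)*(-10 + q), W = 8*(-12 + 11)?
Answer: 1/647631 ≈ 1.5441e-6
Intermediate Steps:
W = -8 (W = 8*(-1) = -8)
k = 1414 (k = 6 + 1408 = 1414)
m(q) = 19 - 4*q (m(q) = -21 - 4*(-10 + q) = -21 + (40 - 4*q) = 19 - 4*q)
1/(m(W) + (1382 + 457*k)) = 1/((19 - 4*(-8)) + (1382 + 457*1414)) = 1/((19 + 32) + (1382 + 646198)) = 1/(51 + 647580) = 1/647631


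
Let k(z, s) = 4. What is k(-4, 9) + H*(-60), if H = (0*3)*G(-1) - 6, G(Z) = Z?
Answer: 364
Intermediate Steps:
H = -6 (H = (0*3)*(-1) - 6 = 0*(-1) - 6 = 0 - 6 = -6)
k(-4, 9) + H*(-60) = 4 - 6*(-60) = 4 + 360 = 364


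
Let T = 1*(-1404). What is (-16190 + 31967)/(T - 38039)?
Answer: -15777/39443 ≈ -0.39999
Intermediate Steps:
T = -1404
(-16190 + 31967)/(T - 38039) = (-16190 + 31967)/(-1404 - 38039) = 15777/(-39443) = 15777*(-1/39443) = -15777/39443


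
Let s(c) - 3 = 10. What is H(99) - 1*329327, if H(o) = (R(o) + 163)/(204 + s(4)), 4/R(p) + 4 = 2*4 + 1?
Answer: -51045568/155 ≈ -3.2933e+5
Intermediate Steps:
s(c) = 13 (s(c) = 3 + 10 = 13)
R(p) = ⅘ (R(p) = 4/(-4 + (2*4 + 1)) = 4/(-4 + (8 + 1)) = 4/(-4 + 9) = 4/5 = 4*(⅕) = ⅘)
H(o) = 117/155 (H(o) = (⅘ + 163)/(204 + 13) = (819/5)/217 = (819/5)*(1/217) = 117/155)
H(99) - 1*329327 = 117/155 - 1*329327 = 117/155 - 329327 = -51045568/155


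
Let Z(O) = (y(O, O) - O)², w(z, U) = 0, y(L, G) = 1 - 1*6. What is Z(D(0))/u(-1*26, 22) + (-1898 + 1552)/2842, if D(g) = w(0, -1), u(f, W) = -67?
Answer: -47116/95207 ≈ -0.49488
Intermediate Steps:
y(L, G) = -5 (y(L, G) = 1 - 6 = -5)
D(g) = 0
Z(O) = (-5 - O)²
Z(D(0))/u(-1*26, 22) + (-1898 + 1552)/2842 = (5 + 0)²/(-67) + (-1898 + 1552)/2842 = 5²*(-1/67) - 346*1/2842 = 25*(-1/67) - 173/1421 = -25/67 - 173/1421 = -47116/95207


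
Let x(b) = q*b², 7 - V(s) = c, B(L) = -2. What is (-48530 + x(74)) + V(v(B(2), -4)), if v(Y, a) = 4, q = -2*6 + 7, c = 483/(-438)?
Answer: -11081677/146 ≈ -75902.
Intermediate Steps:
c = -161/146 (c = 483*(-1/438) = -161/146 ≈ -1.1027)
q = -5 (q = -12 + 7 = -5)
V(s) = 1183/146 (V(s) = 7 - 1*(-161/146) = 7 + 161/146 = 1183/146)
x(b) = -5*b²
(-48530 + x(74)) + V(v(B(2), -4)) = (-48530 - 5*74²) + 1183/146 = (-48530 - 5*5476) + 1183/146 = (-48530 - 27380) + 1183/146 = -75910 + 1183/146 = -11081677/146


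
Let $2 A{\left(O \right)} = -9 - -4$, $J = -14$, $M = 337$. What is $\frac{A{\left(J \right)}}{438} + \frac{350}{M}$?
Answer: $\frac{304915}{295212} \approx 1.0329$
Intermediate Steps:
$A{\left(O \right)} = - \frac{5}{2}$ ($A{\left(O \right)} = \frac{-9 - -4}{2} = \frac{-9 + 4}{2} = \frac{1}{2} \left(-5\right) = - \frac{5}{2}$)
$\frac{A{\left(J \right)}}{438} + \frac{350}{M} = - \frac{5}{2 \cdot 438} + \frac{350}{337} = \left(- \frac{5}{2}\right) \frac{1}{438} + 350 \cdot \frac{1}{337} = - \frac{5}{876} + \frac{350}{337} = \frac{304915}{295212}$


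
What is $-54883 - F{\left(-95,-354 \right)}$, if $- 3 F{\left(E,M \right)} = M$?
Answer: $-55001$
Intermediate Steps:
$F{\left(E,M \right)} = - \frac{M}{3}$
$-54883 - F{\left(-95,-354 \right)} = -54883 - \left(- \frac{1}{3}\right) \left(-354\right) = -54883 - 118 = -55001$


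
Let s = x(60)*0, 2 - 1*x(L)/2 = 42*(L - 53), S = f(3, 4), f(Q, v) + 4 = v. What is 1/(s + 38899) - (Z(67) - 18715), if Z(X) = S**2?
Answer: 727994786/38899 ≈ 18715.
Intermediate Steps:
f(Q, v) = -4 + v
S = 0 (S = -4 + 4 = 0)
x(L) = 4456 - 84*L (x(L) = 4 - 84*(L - 53) = 4 - 84*(-53 + L) = 4 - 2*(-2226 + 42*L) = 4 + (4452 - 84*L) = 4456 - 84*L)
s = 0 (s = (4456 - 84*60)*0 = (4456 - 5040)*0 = -584*0 = 0)
Z(X) = 0 (Z(X) = 0**2 = 0)
1/(s + 38899) - (Z(67) - 18715) = 1/(0 + 38899) - (0 - 18715) = 1/38899 - 1*(-18715) = 1/38899 + 18715 = 727994786/38899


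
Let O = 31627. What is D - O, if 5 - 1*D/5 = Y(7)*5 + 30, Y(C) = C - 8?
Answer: -31727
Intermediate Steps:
Y(C) = -8 + C
D = -100 (D = 25 - 5*((-8 + 7)*5 + 30) = 25 - 5*(-1*5 + 30) = 25 - 5*(-5 + 30) = 25 - 5*25 = 25 - 125 = -100)
D - O = -100 - 1*31627 = -100 - 31627 = -31727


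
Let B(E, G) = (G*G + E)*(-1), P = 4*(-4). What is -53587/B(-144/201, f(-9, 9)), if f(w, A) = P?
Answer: 3590329/17104 ≈ 209.91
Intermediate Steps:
P = -16
f(w, A) = -16
B(E, G) = -E - G² (B(E, G) = (G² + E)*(-1) = (E + G²)*(-1) = -E - G²)
-53587/B(-144/201, f(-9, 9)) = -53587/(-(-144)/201 - 1*(-16)²) = -53587/(-(-144)/201 - 1*256) = -53587/(-1*(-48/67) - 256) = -53587/(48/67 - 256) = -53587/(-17104/67) = -53587*(-67)/17104 = -1*(-3590329/17104) = 3590329/17104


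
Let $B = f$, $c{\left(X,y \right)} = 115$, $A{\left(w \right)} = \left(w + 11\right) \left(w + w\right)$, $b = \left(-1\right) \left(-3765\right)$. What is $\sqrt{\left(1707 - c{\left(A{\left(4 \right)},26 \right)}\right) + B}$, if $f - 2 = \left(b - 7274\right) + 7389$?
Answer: $\sqrt{5474} \approx 73.986$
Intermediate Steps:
$b = 3765$
$A{\left(w \right)} = 2 w \left(11 + w\right)$ ($A{\left(w \right)} = \left(11 + w\right) 2 w = 2 w \left(11 + w\right)$)
$f = 3882$ ($f = 2 + \left(\left(3765 - 7274\right) + 7389\right) = 2 + \left(-3509 + 7389\right) = 2 + 3880 = 3882$)
$B = 3882$
$\sqrt{\left(1707 - c{\left(A{\left(4 \right)},26 \right)}\right) + B} = \sqrt{\left(1707 - 115\right) + 3882} = \sqrt{1592 + 3882} = \sqrt{5474}$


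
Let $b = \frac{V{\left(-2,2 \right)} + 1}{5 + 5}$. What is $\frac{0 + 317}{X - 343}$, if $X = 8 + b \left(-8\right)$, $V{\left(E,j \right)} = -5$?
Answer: $- \frac{1585}{1659} \approx -0.95539$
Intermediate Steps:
$b = - \frac{2}{5}$ ($b = \frac{-5 + 1}{5 + 5} = - \frac{4}{10} = \left(-4\right) \frac{1}{10} = - \frac{2}{5} \approx -0.4$)
$X = \frac{56}{5}$ ($X = 8 - - \frac{16}{5} = 8 + \frac{16}{5} = \frac{56}{5} \approx 11.2$)
$\frac{0 + 317}{X - 343} = \frac{0 + 317}{\frac{56}{5} - 343} = \frac{317}{- \frac{1659}{5}} = 317 \left(- \frac{5}{1659}\right) = - \frac{1585}{1659}$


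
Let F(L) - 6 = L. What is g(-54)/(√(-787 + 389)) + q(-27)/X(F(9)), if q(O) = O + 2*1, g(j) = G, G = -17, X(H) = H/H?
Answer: -25 + 17*I*√398/398 ≈ -25.0 + 0.85213*I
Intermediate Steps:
F(L) = 6 + L
X(H) = 1
g(j) = -17
q(O) = 2 + O (q(O) = O + 2 = 2 + O)
g(-54)/(√(-787 + 389)) + q(-27)/X(F(9)) = -17/√(-787 + 389) + (2 - 27)/1 = -17*(-I*√398/398) - 25*1 = -17*(-I*√398/398) - 25 = -(-17)*I*√398/398 - 25 = 17*I*√398/398 - 25 = -25 + 17*I*√398/398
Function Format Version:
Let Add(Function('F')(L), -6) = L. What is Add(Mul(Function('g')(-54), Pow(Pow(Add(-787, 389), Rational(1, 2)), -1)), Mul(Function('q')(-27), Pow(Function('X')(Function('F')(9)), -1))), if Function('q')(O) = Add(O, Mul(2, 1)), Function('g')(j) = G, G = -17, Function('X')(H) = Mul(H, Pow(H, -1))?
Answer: Add(-25, Mul(Rational(17, 398), I, Pow(398, Rational(1, 2)))) ≈ Add(-25.000, Mul(0.85213, I))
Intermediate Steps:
Function('F')(L) = Add(6, L)
Function('X')(H) = 1
Function('g')(j) = -17
Function('q')(O) = Add(2, O) (Function('q')(O) = Add(O, 2) = Add(2, O))
Add(Mul(Function('g')(-54), Pow(Pow(Add(-787, 389), Rational(1, 2)), -1)), Mul(Function('q')(-27), Pow(Function('X')(Function('F')(9)), -1))) = Add(Mul(-17, Pow(Pow(Add(-787, 389), Rational(1, 2)), -1)), Mul(Add(2, -27), Pow(1, -1))) = Add(Mul(-17, Pow(Pow(-398, Rational(1, 2)), -1)), Mul(-25, 1)) = Add(Mul(-17, Pow(Mul(I, Pow(398, Rational(1, 2))), -1)), -25) = Add(Mul(-17, Mul(Rational(-1, 398), I, Pow(398, Rational(1, 2)))), -25) = Add(Mul(Rational(17, 398), I, Pow(398, Rational(1, 2))), -25) = Add(-25, Mul(Rational(17, 398), I, Pow(398, Rational(1, 2))))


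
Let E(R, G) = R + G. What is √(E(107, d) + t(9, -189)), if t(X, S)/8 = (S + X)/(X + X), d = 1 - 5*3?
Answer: √13 ≈ 3.6056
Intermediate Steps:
d = -14 (d = 1 - 15 = -14)
t(X, S) = 4*(S + X)/X (t(X, S) = 8*((S + X)/(X + X)) = 8*((S + X)/((2*X))) = 8*((S + X)*(1/(2*X))) = 8*((S + X)/(2*X)) = 4*(S + X)/X)
E(R, G) = G + R
√(E(107, d) + t(9, -189)) = √((-14 + 107) + (4 + 4*(-189)/9)) = √(93 + (4 + 4*(-189)*(⅑))) = √(93 + (4 - 84)) = √(93 - 80) = √13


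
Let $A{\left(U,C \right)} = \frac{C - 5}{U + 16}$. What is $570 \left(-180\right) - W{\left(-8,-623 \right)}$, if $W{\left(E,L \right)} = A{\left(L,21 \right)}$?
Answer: $- \frac{62278184}{607} \approx -1.026 \cdot 10^{5}$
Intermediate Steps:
$A{\left(U,C \right)} = \frac{-5 + C}{16 + U}$
$W{\left(E,L \right)} = \frac{16}{16 + L}$ ($W{\left(E,L \right)} = \frac{-5 + 21}{16 + L} = \frac{1}{16 + L} 16 = \frac{16}{16 + L}$)
$570 \left(-180\right) - W{\left(-8,-623 \right)} = 570 \left(-180\right) - \frac{16}{16 - 623} = -102600 - \frac{16}{-607} = -102600 - 16 \left(- \frac{1}{607}\right) = -102600 - - \frac{16}{607} = -102600 + \frac{16}{607} = - \frac{62278184}{607}$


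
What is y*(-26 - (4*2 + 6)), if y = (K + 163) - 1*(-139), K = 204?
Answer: -20240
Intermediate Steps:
y = 506 (y = (204 + 163) - 1*(-139) = 367 + 139 = 506)
y*(-26 - (4*2 + 6)) = 506*(-26 - (4*2 + 6)) = 506*(-26 - (8 + 6)) = 506*(-26 - 1*14) = 506*(-26 - 14) = 506*(-40) = -20240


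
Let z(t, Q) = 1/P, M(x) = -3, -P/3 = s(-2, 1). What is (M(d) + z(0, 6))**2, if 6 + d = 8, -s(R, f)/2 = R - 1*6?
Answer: 21025/2304 ≈ 9.1254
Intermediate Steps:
s(R, f) = 12 - 2*R (s(R, f) = -2*(R - 1*6) = -2*(R - 6) = -2*(-6 + R) = 12 - 2*R)
d = 2 (d = -6 + 8 = 2)
P = -48 (P = -3*(12 - 2*(-2)) = -3*(12 + 4) = -3*16 = -48)
z(t, Q) = -1/48 (z(t, Q) = 1/(-48) = -1/48)
(M(d) + z(0, 6))**2 = (-3 - 1/48)**2 = (-145/48)**2 = 21025/2304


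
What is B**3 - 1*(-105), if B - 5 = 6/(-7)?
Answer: 60404/343 ≈ 176.10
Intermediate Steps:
B = 29/7 (B = 5 + 6/(-7) = 5 + 6*(-1/7) = 5 - 6/7 = 29/7 ≈ 4.1429)
B**3 - 1*(-105) = (29/7)**3 - 1*(-105) = 24389/343 + 105 = 60404/343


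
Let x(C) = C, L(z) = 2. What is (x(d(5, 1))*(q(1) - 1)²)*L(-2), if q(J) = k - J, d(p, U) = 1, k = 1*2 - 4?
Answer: 32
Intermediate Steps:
k = -2 (k = 2 - 4 = -2)
q(J) = -2 - J
(x(d(5, 1))*(q(1) - 1)²)*L(-2) = (1*((-2 - 1*1) - 1)²)*2 = (1*((-2 - 1) - 1)²)*2 = (1*(-3 - 1)²)*2 = (1*(-4)²)*2 = (1*16)*2 = 16*2 = 32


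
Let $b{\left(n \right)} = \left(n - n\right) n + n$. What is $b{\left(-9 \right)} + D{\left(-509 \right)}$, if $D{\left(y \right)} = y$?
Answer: $-518$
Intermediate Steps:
$b{\left(n \right)} = n$ ($b{\left(n \right)} = 0 n + n = 0 + n = n$)
$b{\left(-9 \right)} + D{\left(-509 \right)} = -9 - 509 = -518$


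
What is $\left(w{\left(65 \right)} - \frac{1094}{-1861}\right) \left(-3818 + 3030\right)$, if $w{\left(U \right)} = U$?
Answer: $- \frac{96182492}{1861} \approx -51683.0$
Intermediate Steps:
$\left(w{\left(65 \right)} - \frac{1094}{-1861}\right) \left(-3818 + 3030\right) = \left(65 - \frac{1094}{-1861}\right) \left(-3818 + 3030\right) = \left(65 - - \frac{1094}{1861}\right) \left(-788\right) = \left(65 + \frac{1094}{1861}\right) \left(-788\right) = \frac{122059}{1861} \left(-788\right) = - \frac{96182492}{1861}$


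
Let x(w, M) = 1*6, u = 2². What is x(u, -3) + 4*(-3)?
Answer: -6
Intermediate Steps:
u = 4
x(w, M) = 6
x(u, -3) + 4*(-3) = 6 + 4*(-3) = 6 - 12 = -6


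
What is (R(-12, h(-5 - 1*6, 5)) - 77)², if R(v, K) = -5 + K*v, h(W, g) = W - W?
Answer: 6724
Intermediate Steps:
h(W, g) = 0
(R(-12, h(-5 - 1*6, 5)) - 77)² = ((-5 + 0*(-12)) - 77)² = ((-5 + 0) - 77)² = (-5 - 77)² = (-82)² = 6724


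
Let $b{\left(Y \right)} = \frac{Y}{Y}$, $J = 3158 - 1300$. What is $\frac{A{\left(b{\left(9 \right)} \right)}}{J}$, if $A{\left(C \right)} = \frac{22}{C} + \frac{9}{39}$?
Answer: $\frac{289}{24154} \approx 0.011965$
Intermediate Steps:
$J = 1858$
$b{\left(Y \right)} = 1$
$A{\left(C \right)} = \frac{3}{13} + \frac{22}{C}$ ($A{\left(C \right)} = \frac{22}{C} + 9 \cdot \frac{1}{39} = \frac{22}{C} + \frac{3}{13} = \frac{3}{13} + \frac{22}{C}$)
$\frac{A{\left(b{\left(9 \right)} \right)}}{J} = \frac{\frac{3}{13} + \frac{22}{1}}{1858} = \left(\frac{3}{13} + 22 \cdot 1\right) \frac{1}{1858} = \left(\frac{3}{13} + 22\right) \frac{1}{1858} = \frac{289}{13} \cdot \frac{1}{1858} = \frac{289}{24154}$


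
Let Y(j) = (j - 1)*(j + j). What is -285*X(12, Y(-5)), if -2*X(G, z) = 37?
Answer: 10545/2 ≈ 5272.5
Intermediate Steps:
Y(j) = 2*j*(-1 + j) (Y(j) = (-1 + j)*(2*j) = 2*j*(-1 + j))
X(G, z) = -37/2 (X(G, z) = -½*37 = -37/2)
-285*X(12, Y(-5)) = -285*(-37/2) = 10545/2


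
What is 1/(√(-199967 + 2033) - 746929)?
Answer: -746929/557903128975 - I*√197934/557903128975 ≈ -1.3388e-6 - 7.9745e-10*I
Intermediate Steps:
1/(√(-199967 + 2033) - 746929) = 1/(√(-197934) - 746929) = 1/(I*√197934 - 746929) = 1/(-746929 + I*√197934)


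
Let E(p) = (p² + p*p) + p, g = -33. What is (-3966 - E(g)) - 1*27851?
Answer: -33962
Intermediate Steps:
E(p) = p + 2*p² (E(p) = (p² + p²) + p = 2*p² + p = p + 2*p²)
(-3966 - E(g)) - 1*27851 = (-3966 - (-33)*(1 + 2*(-33))) - 1*27851 = (-3966 - (-33)*(1 - 66)) - 27851 = (-3966 - (-33)*(-65)) - 27851 = (-3966 - 1*2145) - 27851 = (-3966 - 2145) - 27851 = -6111 - 27851 = -33962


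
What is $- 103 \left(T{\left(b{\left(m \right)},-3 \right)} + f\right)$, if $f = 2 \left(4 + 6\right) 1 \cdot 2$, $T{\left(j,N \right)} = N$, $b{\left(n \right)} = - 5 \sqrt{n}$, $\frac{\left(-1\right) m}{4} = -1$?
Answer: $-3811$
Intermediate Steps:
$m = 4$ ($m = \left(-4\right) \left(-1\right) = 4$)
$f = 40$ ($f = 2 \cdot 10 \cdot 1 \cdot 2 = 2 \cdot 10 \cdot 2 = 20 \cdot 2 = 40$)
$- 103 \left(T{\left(b{\left(m \right)},-3 \right)} + f\right) = - 103 \left(-3 + 40\right) = \left(-103\right) 37 = -3811$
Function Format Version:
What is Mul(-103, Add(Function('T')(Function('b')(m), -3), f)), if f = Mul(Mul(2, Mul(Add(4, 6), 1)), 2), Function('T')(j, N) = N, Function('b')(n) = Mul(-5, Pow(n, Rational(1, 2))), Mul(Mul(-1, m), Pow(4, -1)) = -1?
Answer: -3811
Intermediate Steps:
m = 4 (m = Mul(-4, -1) = 4)
f = 40 (f = Mul(Mul(2, Mul(10, 1)), 2) = Mul(Mul(2, 10), 2) = Mul(20, 2) = 40)
Mul(-103, Add(Function('T')(Function('b')(m), -3), f)) = Mul(-103, Add(-3, 40)) = Mul(-103, 37) = -3811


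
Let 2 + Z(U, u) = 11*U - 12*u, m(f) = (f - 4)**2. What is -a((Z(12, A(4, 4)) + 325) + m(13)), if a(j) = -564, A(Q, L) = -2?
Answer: 564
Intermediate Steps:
m(f) = (-4 + f)**2
Z(U, u) = -2 - 12*u + 11*U (Z(U, u) = -2 + (11*U - 12*u) = -2 + (-12*u + 11*U) = -2 - 12*u + 11*U)
-a((Z(12, A(4, 4)) + 325) + m(13)) = -1*(-564) = 564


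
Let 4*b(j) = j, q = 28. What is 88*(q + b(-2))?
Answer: 2420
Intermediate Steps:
b(j) = j/4
88*(q + b(-2)) = 88*(28 + (1/4)*(-2)) = 88*(28 - 1/2) = 88*(55/2) = 2420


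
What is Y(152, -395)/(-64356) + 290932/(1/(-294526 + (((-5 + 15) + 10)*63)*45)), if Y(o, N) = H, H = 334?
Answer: -2226434235126263/32178 ≈ -6.9191e+10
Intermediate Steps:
Y(o, N) = 334
Y(152, -395)/(-64356) + 290932/(1/(-294526 + (((-5 + 15) + 10)*63)*45)) = 334/(-64356) + 290932/(1/(-294526 + (((-5 + 15) + 10)*63)*45)) = 334*(-1/64356) + 290932/(1/(-294526 + ((10 + 10)*63)*45)) = -167/32178 + 290932/(1/(-294526 + (20*63)*45)) = -167/32178 + 290932/(1/(-294526 + 1260*45)) = -167/32178 + 290932/(1/(-294526 + 56700)) = -167/32178 + 290932/(1/(-237826)) = -167/32178 + 290932/(-1/237826) = -167/32178 + 290932*(-237826) = -167/32178 - 69191193832 = -2226434235126263/32178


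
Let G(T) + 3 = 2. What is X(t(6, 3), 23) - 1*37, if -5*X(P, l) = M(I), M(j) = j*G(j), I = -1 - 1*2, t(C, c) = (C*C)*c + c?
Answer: -188/5 ≈ -37.600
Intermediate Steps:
G(T) = -1 (G(T) = -3 + 2 = -1)
t(C, c) = c + c*C**2 (t(C, c) = C**2*c + c = c*C**2 + c = c + c*C**2)
I = -3 (I = -1 - 2 = -3)
M(j) = -j (M(j) = j*(-1) = -j)
X(P, l) = -3/5 (X(P, l) = -(-1)*(-3)/5 = -1/5*3 = -3/5)
X(t(6, 3), 23) - 1*37 = -3/5 - 1*37 = -3/5 - 37 = -188/5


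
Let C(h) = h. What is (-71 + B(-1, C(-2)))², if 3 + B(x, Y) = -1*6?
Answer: 6400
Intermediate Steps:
B(x, Y) = -9 (B(x, Y) = -3 - 1*6 = -3 - 6 = -9)
(-71 + B(-1, C(-2)))² = (-71 - 9)² = (-80)² = 6400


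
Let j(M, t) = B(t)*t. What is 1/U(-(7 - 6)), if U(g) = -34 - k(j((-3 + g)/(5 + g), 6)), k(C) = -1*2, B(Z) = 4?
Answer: -1/32 ≈ -0.031250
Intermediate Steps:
j(M, t) = 4*t
k(C) = -2
U(g) = -32 (U(g) = -34 - 1*(-2) = -34 + 2 = -32)
1/U(-(7 - 6)) = 1/(-32) = -1/32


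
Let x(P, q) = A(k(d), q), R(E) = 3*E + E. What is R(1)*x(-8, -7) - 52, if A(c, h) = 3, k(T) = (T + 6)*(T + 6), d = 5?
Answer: -40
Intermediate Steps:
R(E) = 4*E
k(T) = (6 + T)² (k(T) = (6 + T)*(6 + T) = (6 + T)²)
x(P, q) = 3
R(1)*x(-8, -7) - 52 = (4*1)*3 - 52 = 4*3 - 52 = 12 - 52 = -40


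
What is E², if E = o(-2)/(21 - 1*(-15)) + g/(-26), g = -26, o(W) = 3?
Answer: 169/144 ≈ 1.1736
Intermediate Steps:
E = 13/12 (E = 3/(21 - 1*(-15)) - 26/(-26) = 3/(21 + 15) - 26*(-1/26) = 3/36 + 1 = 3*(1/36) + 1 = 1/12 + 1 = 13/12 ≈ 1.0833)
E² = (13/12)² = 169/144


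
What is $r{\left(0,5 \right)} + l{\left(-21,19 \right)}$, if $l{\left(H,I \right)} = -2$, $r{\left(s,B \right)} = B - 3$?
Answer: $0$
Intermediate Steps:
$r{\left(s,B \right)} = -3 + B$
$r{\left(0,5 \right)} + l{\left(-21,19 \right)} = \left(-3 + 5\right) - 2 = 2 - 2 = 0$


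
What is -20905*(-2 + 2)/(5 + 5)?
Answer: 0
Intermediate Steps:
-20905*(-2 + 2)/(5 + 5) = -0/10 = -20905*0 = 0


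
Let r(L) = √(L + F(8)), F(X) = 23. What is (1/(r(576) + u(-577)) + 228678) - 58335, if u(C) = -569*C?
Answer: 18361174086130223/107789425370 - √599/107789425370 ≈ 1.7034e+5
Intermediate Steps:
r(L) = √(23 + L) (r(L) = √(L + 23) = √(23 + L))
(1/(r(576) + u(-577)) + 228678) - 58335 = (1/(√(23 + 576) - 569*(-577)) + 228678) - 58335 = (1/(√599 + 328313) + 228678) - 58335 = (1/(328313 + √599) + 228678) - 58335 = (228678 + 1/(328313 + √599)) - 58335 = 170343 + 1/(328313 + √599)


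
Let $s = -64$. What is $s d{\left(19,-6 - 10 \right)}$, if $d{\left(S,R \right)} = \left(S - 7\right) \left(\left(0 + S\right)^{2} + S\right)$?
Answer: $-291840$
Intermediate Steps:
$d{\left(S,R \right)} = \left(-7 + S\right) \left(S + S^{2}\right)$ ($d{\left(S,R \right)} = \left(-7 + S\right) \left(S^{2} + S\right) = \left(-7 + S\right) \left(S + S^{2}\right)$)
$s d{\left(19,-6 - 10 \right)} = - 64 \cdot 19 \left(-7 + 19^{2} - 114\right) = - 64 \cdot 19 \left(-7 + 361 - 114\right) = - 64 \cdot 19 \cdot 240 = \left(-64\right) 4560 = -291840$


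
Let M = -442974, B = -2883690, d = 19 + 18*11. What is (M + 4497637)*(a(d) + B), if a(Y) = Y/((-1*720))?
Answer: -8418522505320271/720 ≈ -1.1692e+13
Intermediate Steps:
d = 217 (d = 19 + 198 = 217)
a(Y) = -Y/720 (a(Y) = Y/(-720) = Y*(-1/720) = -Y/720)
(M + 4497637)*(a(d) + B) = (-442974 + 4497637)*(-1/720*217 - 2883690) = 4054663*(-217/720 - 2883690) = 4054663*(-2076257017/720) = -8418522505320271/720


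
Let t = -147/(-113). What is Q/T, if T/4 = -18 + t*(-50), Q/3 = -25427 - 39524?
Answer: 7339463/12512 ≈ 586.59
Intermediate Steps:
t = 147/113 (t = -147*(-1/113) = 147/113 ≈ 1.3009)
Q = -194853 (Q = 3*(-25427 - 39524) = 3*(-64951) = -194853)
T = -37536/113 (T = 4*(-18 + (147/113)*(-50)) = 4*(-18 - 7350/113) = 4*(-9384/113) = -37536/113 ≈ -332.18)
Q/T = -194853/(-37536/113) = -194853*(-113/37536) = 7339463/12512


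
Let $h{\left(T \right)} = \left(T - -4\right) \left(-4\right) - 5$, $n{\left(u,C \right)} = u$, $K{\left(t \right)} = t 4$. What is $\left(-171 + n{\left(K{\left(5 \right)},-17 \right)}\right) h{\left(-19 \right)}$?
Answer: $-8305$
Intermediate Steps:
$K{\left(t \right)} = 4 t$
$h{\left(T \right)} = -21 - 4 T$ ($h{\left(T \right)} = \left(T + 4\right) \left(-4\right) - 5 = \left(4 + T\right) \left(-4\right) - 5 = \left(-16 - 4 T\right) - 5 = -21 - 4 T$)
$\left(-171 + n{\left(K{\left(5 \right)},-17 \right)}\right) h{\left(-19 \right)} = \left(-171 + 4 \cdot 5\right) \left(-21 - -76\right) = \left(-171 + 20\right) \left(-21 + 76\right) = \left(-151\right) 55 = -8305$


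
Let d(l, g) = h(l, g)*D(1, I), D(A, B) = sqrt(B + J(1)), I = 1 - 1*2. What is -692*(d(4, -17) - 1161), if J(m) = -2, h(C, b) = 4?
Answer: 803412 - 2768*I*sqrt(3) ≈ 8.0341e+5 - 4794.3*I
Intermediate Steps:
I = -1 (I = 1 - 2 = -1)
D(A, B) = sqrt(-2 + B) (D(A, B) = sqrt(B - 2) = sqrt(-2 + B))
d(l, g) = 4*I*sqrt(3) (d(l, g) = 4*sqrt(-2 - 1) = 4*sqrt(-3) = 4*(I*sqrt(3)) = 4*I*sqrt(3))
-692*(d(4, -17) - 1161) = -692*(4*I*sqrt(3) - 1161) = -692*(-1161 + 4*I*sqrt(3)) = 803412 - 2768*I*sqrt(3)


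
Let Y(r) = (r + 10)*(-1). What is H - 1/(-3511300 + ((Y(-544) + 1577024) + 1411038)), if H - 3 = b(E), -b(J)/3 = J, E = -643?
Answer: 1009864129/522704 ≈ 1932.0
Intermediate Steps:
b(J) = -3*J
Y(r) = -10 - r (Y(r) = (10 + r)*(-1) = -10 - r)
H = 1932 (H = 3 - 3*(-643) = 3 + 1929 = 1932)
H - 1/(-3511300 + ((Y(-544) + 1577024) + 1411038)) = 1932 - 1/(-3511300 + (((-10 - 1*(-544)) + 1577024) + 1411038)) = 1932 - 1/(-3511300 + (((-10 + 544) + 1577024) + 1411038)) = 1932 - 1/(-3511300 + ((534 + 1577024) + 1411038)) = 1932 - 1/(-3511300 + (1577558 + 1411038)) = 1932 - 1/(-3511300 + 2988596) = 1932 - 1/(-522704) = 1932 - 1*(-1/522704) = 1932 + 1/522704 = 1009864129/522704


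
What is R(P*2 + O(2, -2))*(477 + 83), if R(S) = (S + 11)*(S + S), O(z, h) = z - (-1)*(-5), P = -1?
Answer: -33600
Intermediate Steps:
O(z, h) = -5 + z (O(z, h) = z - 1*5 = z - 5 = -5 + z)
R(S) = 2*S*(11 + S) (R(S) = (11 + S)*(2*S) = 2*S*(11 + S))
R(P*2 + O(2, -2))*(477 + 83) = (2*(-1*2 + (-5 + 2))*(11 + (-1*2 + (-5 + 2))))*(477 + 83) = (2*(-2 - 3)*(11 + (-2 - 3)))*560 = (2*(-5)*(11 - 5))*560 = (2*(-5)*6)*560 = -60*560 = -33600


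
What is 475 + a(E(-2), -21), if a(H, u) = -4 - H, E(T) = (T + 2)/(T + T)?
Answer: 471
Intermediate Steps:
E(T) = (2 + T)/(2*T) (E(T) = (2 + T)/((2*T)) = (2 + T)*(1/(2*T)) = (2 + T)/(2*T))
475 + a(E(-2), -21) = 475 + (-4 - (2 - 2)/(2*(-2))) = 475 + (-4 - (-1)*0/(2*2)) = 475 + (-4 - 1*0) = 475 + (-4 + 0) = 475 - 4 = 471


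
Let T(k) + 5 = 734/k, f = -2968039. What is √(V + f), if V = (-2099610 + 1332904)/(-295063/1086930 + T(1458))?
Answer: I*√494687909942328425970451/419784163 ≈ 1675.5*I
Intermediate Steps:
T(k) = -5 + 734/k
V = 67501815958980/419784163 (V = (-2099610 + 1332904)/(-295063/1086930 + (-5 + 734/1458)) = -766706/(-295063*1/1086930 + (-5 + 734*(1/1458))) = -766706/(-295063/1086930 + (-5 + 367/729)) = -766706/(-295063/1086930 - 3278/729) = -766706/(-419784163/88041330) = -766706*(-88041330/419784163) = 67501815958980/419784163 ≈ 1.6080e+5)
√(V + f) = √(67501815958980/419784163 - 2968039) = √(-1178433951407377/419784163) = I*√494687909942328425970451/419784163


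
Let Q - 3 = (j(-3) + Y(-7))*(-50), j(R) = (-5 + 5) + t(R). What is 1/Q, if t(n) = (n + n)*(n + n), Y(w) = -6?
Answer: -1/1497 ≈ -0.00066800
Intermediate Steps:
t(n) = 4*n² (t(n) = (2*n)*(2*n) = 4*n²)
j(R) = 4*R² (j(R) = (-5 + 5) + 4*R² = 0 + 4*R² = 4*R²)
Q = -1497 (Q = 3 + (4*(-3)² - 6)*(-50) = 3 + (4*9 - 6)*(-50) = 3 + (36 - 6)*(-50) = 3 + 30*(-50) = 3 - 1500 = -1497)
1/Q = 1/(-1497) = -1/1497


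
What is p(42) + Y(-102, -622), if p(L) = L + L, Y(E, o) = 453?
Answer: 537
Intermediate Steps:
p(L) = 2*L
p(42) + Y(-102, -622) = 2*42 + 453 = 84 + 453 = 537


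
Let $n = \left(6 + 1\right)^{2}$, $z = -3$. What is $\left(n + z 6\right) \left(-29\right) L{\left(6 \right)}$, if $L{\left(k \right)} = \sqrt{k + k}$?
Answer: $- 1798 \sqrt{3} \approx -3114.2$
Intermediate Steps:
$L{\left(k \right)} = \sqrt{2} \sqrt{k}$ ($L{\left(k \right)} = \sqrt{2 k} = \sqrt{2} \sqrt{k}$)
$n = 49$ ($n = 7^{2} = 49$)
$\left(n + z 6\right) \left(-29\right) L{\left(6 \right)} = \left(49 - 18\right) \left(-29\right) \sqrt{2} \sqrt{6} = \left(49 - 18\right) \left(-29\right) 2 \sqrt{3} = 31 \left(-29\right) 2 \sqrt{3} = - 899 \cdot 2 \sqrt{3} = - 1798 \sqrt{3}$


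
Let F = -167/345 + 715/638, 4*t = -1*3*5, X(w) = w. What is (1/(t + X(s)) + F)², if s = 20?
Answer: 1319360329/2706704676 ≈ 0.48744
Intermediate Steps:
t = -15/4 (t = (-1*3*5)/4 = (-3*5)/4 = (¼)*(-15) = -15/4 ≈ -3.7500)
F = 12739/20010 (F = -167*1/345 + 715*(1/638) = -167/345 + 65/58 = 12739/20010 ≈ 0.63663)
(1/(t + X(s)) + F)² = (1/(-15/4 + 20) + 12739/20010)² = (1/(65/4) + 12739/20010)² = (4/65 + 12739/20010)² = (36323/52026)² = 1319360329/2706704676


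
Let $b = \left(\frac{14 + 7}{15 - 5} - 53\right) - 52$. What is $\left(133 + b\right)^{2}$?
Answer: $\frac{90601}{100} \approx 906.01$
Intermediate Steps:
$b = - \frac{1029}{10}$ ($b = \left(\frac{21}{10} - 53\right) - 52 = - \frac{509}{10} - 52 = - \frac{1029}{10} \approx -102.9$)
$\left(133 + b\right)^{2} = \left(133 - \frac{1029}{10}\right)^{2} = \left(\frac{301}{10}\right)^{2} = \frac{90601}{100}$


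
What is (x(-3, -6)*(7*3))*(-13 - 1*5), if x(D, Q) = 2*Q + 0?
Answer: 4536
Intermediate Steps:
x(D, Q) = 2*Q
(x(-3, -6)*(7*3))*(-13 - 1*5) = ((2*(-6))*(7*3))*(-13 - 1*5) = (-12*21)*(-13 - 5) = -252*(-18) = 4536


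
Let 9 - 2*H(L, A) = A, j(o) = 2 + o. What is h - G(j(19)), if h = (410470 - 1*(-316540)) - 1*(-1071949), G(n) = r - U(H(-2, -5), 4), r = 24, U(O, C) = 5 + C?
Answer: 1798944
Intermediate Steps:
H(L, A) = 9/2 - A/2
G(n) = 15 (G(n) = 24 - (5 + 4) = 24 - 1*9 = 24 - 9 = 15)
h = 1798959 (h = (410470 + 316540) + 1071949 = 727010 + 1071949 = 1798959)
h - G(j(19)) = 1798959 - 1*15 = 1798959 - 15 = 1798944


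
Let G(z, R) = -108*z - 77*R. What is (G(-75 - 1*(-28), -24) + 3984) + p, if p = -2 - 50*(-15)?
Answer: 11656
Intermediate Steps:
p = 748 (p = -2 + 750 = 748)
(G(-75 - 1*(-28), -24) + 3984) + p = ((-108*(-75 - 1*(-28)) - 77*(-24)) + 3984) + 748 = ((-108*(-75 + 28) + 1848) + 3984) + 748 = ((-108*(-47) + 1848) + 3984) + 748 = ((5076 + 1848) + 3984) + 748 = (6924 + 3984) + 748 = 10908 + 748 = 11656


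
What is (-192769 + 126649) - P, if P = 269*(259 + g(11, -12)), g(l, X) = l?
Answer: -138750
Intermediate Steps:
P = 72630 (P = 269*(259 + 11) = 269*270 = 72630)
(-192769 + 126649) - P = (-192769 + 126649) - 1*72630 = -66120 - 72630 = -138750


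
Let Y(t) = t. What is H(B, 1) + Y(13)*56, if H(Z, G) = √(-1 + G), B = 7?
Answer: 728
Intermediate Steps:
H(B, 1) + Y(13)*56 = √(-1 + 1) + 13*56 = √0 + 728 = 0 + 728 = 728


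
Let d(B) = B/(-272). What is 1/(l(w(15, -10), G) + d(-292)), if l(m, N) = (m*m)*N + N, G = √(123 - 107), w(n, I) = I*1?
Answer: 68/27545 ≈ 0.0024687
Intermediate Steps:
w(n, I) = I
G = 4 (G = √16 = 4)
d(B) = -B/272 (d(B) = B*(-1/272) = -B/272)
l(m, N) = N + N*m² (l(m, N) = m²*N + N = N*m² + N = N + N*m²)
1/(l(w(15, -10), G) + d(-292)) = 1/(4*(1 + (-10)²) - 1/272*(-292)) = 1/(4*(1 + 100) + 73/68) = 1/(4*101 + 73/68) = 1/(404 + 73/68) = 1/(27545/68) = 68/27545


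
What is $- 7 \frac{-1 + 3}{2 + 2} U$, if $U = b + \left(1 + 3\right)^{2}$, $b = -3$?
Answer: $- \frac{91}{2} \approx -45.5$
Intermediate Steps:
$U = 13$ ($U = -3 + \left(1 + 3\right)^{2} = -3 + 4^{2} = -3 + 16 = 13$)
$- 7 \frac{-1 + 3}{2 + 2} U = - 7 \frac{-1 + 3}{2 + 2} \cdot 13 = - 7 \cdot \frac{2}{4} \cdot 13 = - 7 \cdot 2 \cdot \frac{1}{4} \cdot 13 = \left(-7\right) \frac{1}{2} \cdot 13 = \left(- \frac{7}{2}\right) 13 = - \frac{91}{2}$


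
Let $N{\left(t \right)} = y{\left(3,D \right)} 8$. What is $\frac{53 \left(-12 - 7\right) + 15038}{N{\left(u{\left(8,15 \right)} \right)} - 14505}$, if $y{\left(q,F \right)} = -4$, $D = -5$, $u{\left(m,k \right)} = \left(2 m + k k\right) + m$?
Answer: $- \frac{14031}{14537} \approx -0.96519$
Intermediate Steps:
$u{\left(m,k \right)} = k^{2} + 3 m$ ($u{\left(m,k \right)} = \left(2 m + k^{2}\right) + m = \left(k^{2} + 2 m\right) + m = k^{2} + 3 m$)
$N{\left(t \right)} = -32$ ($N{\left(t \right)} = \left(-4\right) 8 = -32$)
$\frac{53 \left(-12 - 7\right) + 15038}{N{\left(u{\left(8,15 \right)} \right)} - 14505} = \frac{53 \left(-12 - 7\right) + 15038}{-32 - 14505} = \frac{53 \left(-19\right) + 15038}{-14537} = \left(-1007 + 15038\right) \left(- \frac{1}{14537}\right) = 14031 \left(- \frac{1}{14537}\right) = - \frac{14031}{14537}$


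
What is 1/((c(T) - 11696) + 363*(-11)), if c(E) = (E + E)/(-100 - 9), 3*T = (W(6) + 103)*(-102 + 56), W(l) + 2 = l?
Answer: -327/5120459 ≈ -6.3861e-5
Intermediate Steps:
W(l) = -2 + l
T = -4922/3 (T = (((-2 + 6) + 103)*(-102 + 56))/3 = ((4 + 103)*(-46))/3 = (107*(-46))/3 = (⅓)*(-4922) = -4922/3 ≈ -1640.7)
c(E) = -2*E/109 (c(E) = (2*E)/(-109) = (2*E)*(-1/109) = -2*E/109)
1/((c(T) - 11696) + 363*(-11)) = 1/((-2/109*(-4922/3) - 11696) + 363*(-11)) = 1/((9844/327 - 11696) - 3993) = 1/(-3814748/327 - 3993) = 1/(-5120459/327) = -327/5120459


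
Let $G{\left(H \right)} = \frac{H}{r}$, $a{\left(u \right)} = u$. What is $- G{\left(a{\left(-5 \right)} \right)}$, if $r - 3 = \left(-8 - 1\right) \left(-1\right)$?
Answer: $\frac{5}{12} \approx 0.41667$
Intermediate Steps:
$r = 12$ ($r = 3 + \left(-8 - 1\right) \left(-1\right) = 3 - -9 = 3 + 9 = 12$)
$G{\left(H \right)} = \frac{H}{12}$
$- G{\left(a{\left(-5 \right)} \right)} = - \frac{-5}{12} = \left(-1\right) \left(- \frac{5}{12}\right) = \frac{5}{12}$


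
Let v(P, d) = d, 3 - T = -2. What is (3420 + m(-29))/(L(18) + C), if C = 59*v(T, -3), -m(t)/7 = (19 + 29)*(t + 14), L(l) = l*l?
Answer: 2820/49 ≈ 57.551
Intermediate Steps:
T = 5 (T = 3 - 1*(-2) = 3 + 2 = 5)
L(l) = l²
m(t) = -4704 - 336*t (m(t) = -7*(19 + 29)*(t + 14) = -336*(14 + t) = -7*(672 + 48*t) = -4704 - 336*t)
C = -177 (C = 59*(-3) = -177)
(3420 + m(-29))/(L(18) + C) = (3420 + (-4704 - 336*(-29)))/(18² - 177) = (3420 + (-4704 + 9744))/(324 - 177) = (3420 + 5040)/147 = 8460*(1/147) = 2820/49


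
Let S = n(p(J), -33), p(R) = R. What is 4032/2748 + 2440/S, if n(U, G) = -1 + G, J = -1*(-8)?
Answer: -273668/3893 ≈ -70.297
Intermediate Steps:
J = 8
S = -34 (S = -1 - 33 = -34)
4032/2748 + 2440/S = 4032/2748 + 2440/(-34) = 4032*(1/2748) + 2440*(-1/34) = 336/229 - 1220/17 = -273668/3893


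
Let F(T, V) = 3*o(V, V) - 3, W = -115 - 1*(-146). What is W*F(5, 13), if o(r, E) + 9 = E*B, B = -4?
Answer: -5766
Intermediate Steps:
o(r, E) = -9 - 4*E (o(r, E) = -9 + E*(-4) = -9 - 4*E)
W = 31 (W = -115 + 146 = 31)
F(T, V) = -30 - 12*V (F(T, V) = 3*(-9 - 4*V) - 3 = (-27 - 12*V) - 3 = -30 - 12*V)
W*F(5, 13) = 31*(-30 - 12*13) = 31*(-30 - 156) = 31*(-186) = -5766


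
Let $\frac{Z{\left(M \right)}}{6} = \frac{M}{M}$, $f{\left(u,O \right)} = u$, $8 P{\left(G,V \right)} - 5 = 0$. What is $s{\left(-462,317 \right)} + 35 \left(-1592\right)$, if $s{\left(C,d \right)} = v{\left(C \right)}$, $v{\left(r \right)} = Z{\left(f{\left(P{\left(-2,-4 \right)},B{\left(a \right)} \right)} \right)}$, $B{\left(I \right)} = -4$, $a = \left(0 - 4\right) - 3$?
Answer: $-55714$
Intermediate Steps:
$P{\left(G,V \right)} = \frac{5}{8}$ ($P{\left(G,V \right)} = \frac{5}{8} + \frac{1}{8} \cdot 0 = \frac{5}{8} + 0 = \frac{5}{8}$)
$a = -7$ ($a = -4 - 3 = -7$)
$Z{\left(M \right)} = 6$ ($Z{\left(M \right)} = 6 \frac{M}{M} = 6 \cdot 1 = 6$)
$v{\left(r \right)} = 6$
$s{\left(C,d \right)} = 6$
$s{\left(-462,317 \right)} + 35 \left(-1592\right) = 6 + 35 \left(-1592\right) = 6 - 55720 = -55714$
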